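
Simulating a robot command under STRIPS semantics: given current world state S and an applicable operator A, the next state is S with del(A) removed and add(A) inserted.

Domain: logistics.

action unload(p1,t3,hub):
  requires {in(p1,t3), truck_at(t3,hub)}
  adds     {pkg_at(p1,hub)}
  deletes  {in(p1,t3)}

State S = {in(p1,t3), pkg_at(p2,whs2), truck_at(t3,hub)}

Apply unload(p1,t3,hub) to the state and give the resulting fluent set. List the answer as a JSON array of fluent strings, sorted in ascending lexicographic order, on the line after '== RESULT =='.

Compute (S \ del) ∪ add:
  pre ⊆ S: {in(p1,t3), truck_at(t3,hub)} ⊆ S  — applicable
  S \ del = {pkg_at(p2,whs2), truck_at(t3,hub)}
  ∪ add   = {pkg_at(p1,hub), pkg_at(p2,whs2), truck_at(t3,hub)}

== RESULT ==
["pkg_at(p1,hub)", "pkg_at(p2,whs2)", "truck_at(t3,hub)"]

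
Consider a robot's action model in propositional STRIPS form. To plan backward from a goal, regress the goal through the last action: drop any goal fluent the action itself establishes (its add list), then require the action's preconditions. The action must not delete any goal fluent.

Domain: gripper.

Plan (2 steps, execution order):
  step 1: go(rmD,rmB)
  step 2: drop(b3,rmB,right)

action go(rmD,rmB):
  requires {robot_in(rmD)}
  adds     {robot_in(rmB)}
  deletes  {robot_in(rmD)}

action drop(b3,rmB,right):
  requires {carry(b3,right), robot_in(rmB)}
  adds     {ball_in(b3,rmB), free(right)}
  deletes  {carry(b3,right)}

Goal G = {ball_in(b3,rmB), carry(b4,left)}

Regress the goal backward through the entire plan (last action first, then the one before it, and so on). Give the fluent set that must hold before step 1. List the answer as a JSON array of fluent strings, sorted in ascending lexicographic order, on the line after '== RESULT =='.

Regress step by step:
  through step 2 (drop(b3,rmB,right)): drop {ball_in(b3,rmB)}, keep {carry(b4,left)}, require {carry(b3,right), robot_in(rmB)}
    → {carry(b3,right), carry(b4,left), robot_in(rmB)}
  through step 1 (go(rmD,rmB)): drop {robot_in(rmB)}, keep {carry(b3,right), carry(b4,left)}, require {robot_in(rmD)}
    → {carry(b3,right), carry(b4,left), robot_in(rmD)}

== RESULT ==
["carry(b3,right)", "carry(b4,left)", "robot_in(rmD)"]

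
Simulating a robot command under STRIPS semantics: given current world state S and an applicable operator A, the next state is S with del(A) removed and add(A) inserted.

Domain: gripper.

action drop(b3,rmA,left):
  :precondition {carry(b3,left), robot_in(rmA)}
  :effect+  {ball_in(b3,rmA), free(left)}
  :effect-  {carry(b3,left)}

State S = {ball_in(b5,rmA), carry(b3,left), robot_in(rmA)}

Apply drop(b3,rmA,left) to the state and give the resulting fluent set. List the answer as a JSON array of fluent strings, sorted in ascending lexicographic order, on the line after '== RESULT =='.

Progress:
  pre ⊆ S: {carry(b3,left), robot_in(rmA)} ⊆ S  — applicable
  S \ del = {ball_in(b5,rmA), robot_in(rmA)}
  ∪ add   = {ball_in(b3,rmA), ball_in(b5,rmA), free(left), robot_in(rmA)}

== RESULT ==
["ball_in(b3,rmA)", "ball_in(b5,rmA)", "free(left)", "robot_in(rmA)"]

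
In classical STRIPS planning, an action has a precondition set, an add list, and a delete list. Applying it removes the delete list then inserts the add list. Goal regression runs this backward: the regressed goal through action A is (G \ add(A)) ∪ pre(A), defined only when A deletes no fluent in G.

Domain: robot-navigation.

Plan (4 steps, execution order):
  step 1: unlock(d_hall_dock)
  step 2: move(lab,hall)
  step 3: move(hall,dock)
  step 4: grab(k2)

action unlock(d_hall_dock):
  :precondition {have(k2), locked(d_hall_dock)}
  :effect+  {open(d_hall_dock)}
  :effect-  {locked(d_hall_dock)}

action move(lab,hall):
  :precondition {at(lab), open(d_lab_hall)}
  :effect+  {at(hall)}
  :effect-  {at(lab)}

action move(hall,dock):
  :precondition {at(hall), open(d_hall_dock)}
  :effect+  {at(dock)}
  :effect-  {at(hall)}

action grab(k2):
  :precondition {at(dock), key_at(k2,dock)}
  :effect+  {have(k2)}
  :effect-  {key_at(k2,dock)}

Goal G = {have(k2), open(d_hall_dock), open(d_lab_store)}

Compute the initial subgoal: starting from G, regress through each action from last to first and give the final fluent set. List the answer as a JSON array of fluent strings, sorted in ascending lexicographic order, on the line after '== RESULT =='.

Regress step by step:
  through step 4 (grab(k2)): drop {have(k2)}, keep {open(d_hall_dock), open(d_lab_store)}, require {at(dock), key_at(k2,dock)}
    → {at(dock), key_at(k2,dock), open(d_hall_dock), open(d_lab_store)}
  through step 3 (move(hall,dock)): drop {at(dock)}, keep {key_at(k2,dock), open(d_hall_dock), open(d_lab_store)}, require {at(hall), open(d_hall_dock)}
    → {at(hall), key_at(k2,dock), open(d_hall_dock), open(d_lab_store)}
  through step 2 (move(lab,hall)): drop {at(hall)}, keep {key_at(k2,dock), open(d_hall_dock), open(d_lab_store)}, require {at(lab), open(d_lab_hall)}
    → {at(lab), key_at(k2,dock), open(d_hall_dock), open(d_lab_hall), open(d_lab_store)}
  through step 1 (unlock(d_hall_dock)): drop {open(d_hall_dock)}, keep {at(lab), key_at(k2,dock), open(d_lab_hall), open(d_lab_store)}, require {have(k2), locked(d_hall_dock)}
    → {at(lab), have(k2), key_at(k2,dock), locked(d_hall_dock), open(d_lab_hall), open(d_lab_store)}

== RESULT ==
["at(lab)", "have(k2)", "key_at(k2,dock)", "locked(d_hall_dock)", "open(d_lab_hall)", "open(d_lab_store)"]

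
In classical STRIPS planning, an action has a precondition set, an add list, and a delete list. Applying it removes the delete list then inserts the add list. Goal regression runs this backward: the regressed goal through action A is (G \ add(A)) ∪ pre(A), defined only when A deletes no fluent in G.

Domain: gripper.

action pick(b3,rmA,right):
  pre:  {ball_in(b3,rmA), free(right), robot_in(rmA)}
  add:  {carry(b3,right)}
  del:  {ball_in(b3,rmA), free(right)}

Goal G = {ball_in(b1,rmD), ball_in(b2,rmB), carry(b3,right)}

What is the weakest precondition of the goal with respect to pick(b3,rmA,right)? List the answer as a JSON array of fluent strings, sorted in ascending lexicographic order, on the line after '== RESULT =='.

Compute (G \ add) ∪ pre:
  G ∩ del = {}  (empty — regression defined)
  G \ add = {ball_in(b1,rmD), ball_in(b2,rmB), carry(b3,right)} \ {carry(b3,right)} = {ball_in(b1,rmD), ball_in(b2,rmB)}
  ∪ pre   = {ball_in(b1,rmD), ball_in(b2,rmB)} ∪ {ball_in(b3,rmA), free(right), robot_in(rmA)}
          = {ball_in(b1,rmD), ball_in(b2,rmB), ball_in(b3,rmA), free(right), robot_in(rmA)}

== RESULT ==
["ball_in(b1,rmD)", "ball_in(b2,rmB)", "ball_in(b3,rmA)", "free(right)", "robot_in(rmA)"]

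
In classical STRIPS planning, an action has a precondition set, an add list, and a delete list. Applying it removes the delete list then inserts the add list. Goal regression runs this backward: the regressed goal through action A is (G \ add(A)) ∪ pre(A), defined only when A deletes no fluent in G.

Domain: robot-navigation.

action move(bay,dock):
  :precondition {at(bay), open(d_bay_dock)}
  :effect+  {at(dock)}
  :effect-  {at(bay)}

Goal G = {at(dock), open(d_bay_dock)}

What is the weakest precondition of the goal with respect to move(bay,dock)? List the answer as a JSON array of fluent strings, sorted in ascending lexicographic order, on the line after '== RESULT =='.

Regress:
  G ∩ del = {}  (empty — regression defined)
  G \ add = {at(dock), open(d_bay_dock)} \ {at(dock)} = {open(d_bay_dock)}
  ∪ pre   = {open(d_bay_dock)} ∪ {at(bay), open(d_bay_dock)}
          = {at(bay), open(d_bay_dock)}

== RESULT ==
["at(bay)", "open(d_bay_dock)"]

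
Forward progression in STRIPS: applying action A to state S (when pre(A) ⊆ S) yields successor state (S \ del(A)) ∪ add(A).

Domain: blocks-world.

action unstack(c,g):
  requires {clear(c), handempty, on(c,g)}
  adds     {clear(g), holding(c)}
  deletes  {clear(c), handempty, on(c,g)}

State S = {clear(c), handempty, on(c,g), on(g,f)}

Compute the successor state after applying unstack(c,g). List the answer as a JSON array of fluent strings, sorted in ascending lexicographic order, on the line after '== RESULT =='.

Compute (S \ del) ∪ add:
  pre ⊆ S: {clear(c), handempty, on(c,g)} ⊆ S  — applicable
  S \ del = {on(g,f)}
  ∪ add   = {clear(g), holding(c), on(g,f)}

== RESULT ==
["clear(g)", "holding(c)", "on(g,f)"]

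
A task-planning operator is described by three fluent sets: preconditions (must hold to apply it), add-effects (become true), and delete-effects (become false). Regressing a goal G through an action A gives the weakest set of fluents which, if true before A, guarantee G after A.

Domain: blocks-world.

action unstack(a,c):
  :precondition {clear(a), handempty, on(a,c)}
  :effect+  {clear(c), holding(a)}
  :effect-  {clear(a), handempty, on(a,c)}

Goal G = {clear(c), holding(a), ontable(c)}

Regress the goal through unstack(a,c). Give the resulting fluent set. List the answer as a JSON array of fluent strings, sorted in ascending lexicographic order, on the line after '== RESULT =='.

Compute (G \ add) ∪ pre:
  G ∩ del = {}  (empty — regression defined)
  G \ add = {clear(c), holding(a), ontable(c)} \ {clear(c), holding(a)} = {ontable(c)}
  ∪ pre   = {ontable(c)} ∪ {clear(a), handempty, on(a,c)}
          = {clear(a), handempty, on(a,c), ontable(c)}

== RESULT ==
["clear(a)", "handempty", "on(a,c)", "ontable(c)"]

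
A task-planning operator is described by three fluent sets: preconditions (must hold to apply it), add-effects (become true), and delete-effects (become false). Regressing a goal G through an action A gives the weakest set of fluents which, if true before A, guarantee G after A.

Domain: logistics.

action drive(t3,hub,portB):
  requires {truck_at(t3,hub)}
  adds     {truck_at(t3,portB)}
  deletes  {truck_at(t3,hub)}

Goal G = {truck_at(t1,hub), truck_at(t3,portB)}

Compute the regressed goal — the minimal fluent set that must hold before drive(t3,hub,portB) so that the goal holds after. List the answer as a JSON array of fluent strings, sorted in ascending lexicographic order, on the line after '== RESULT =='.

Regress:
  G ∩ del = {}  (empty — regression defined)
  G \ add = {truck_at(t1,hub), truck_at(t3,portB)} \ {truck_at(t3,portB)} = {truck_at(t1,hub)}
  ∪ pre   = {truck_at(t1,hub)} ∪ {truck_at(t3,hub)}
          = {truck_at(t1,hub), truck_at(t3,hub)}

== RESULT ==
["truck_at(t1,hub)", "truck_at(t3,hub)"]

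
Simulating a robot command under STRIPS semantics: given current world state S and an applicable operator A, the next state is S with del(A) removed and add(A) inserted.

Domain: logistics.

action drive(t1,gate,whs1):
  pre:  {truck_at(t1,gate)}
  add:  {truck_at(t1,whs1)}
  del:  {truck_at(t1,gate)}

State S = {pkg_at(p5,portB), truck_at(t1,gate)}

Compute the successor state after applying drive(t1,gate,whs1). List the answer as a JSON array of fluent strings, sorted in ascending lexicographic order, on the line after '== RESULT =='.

Progress:
  pre ⊆ S: {truck_at(t1,gate)} ⊆ S  — applicable
  S \ del = {pkg_at(p5,portB)}
  ∪ add   = {pkg_at(p5,portB), truck_at(t1,whs1)}

== RESULT ==
["pkg_at(p5,portB)", "truck_at(t1,whs1)"]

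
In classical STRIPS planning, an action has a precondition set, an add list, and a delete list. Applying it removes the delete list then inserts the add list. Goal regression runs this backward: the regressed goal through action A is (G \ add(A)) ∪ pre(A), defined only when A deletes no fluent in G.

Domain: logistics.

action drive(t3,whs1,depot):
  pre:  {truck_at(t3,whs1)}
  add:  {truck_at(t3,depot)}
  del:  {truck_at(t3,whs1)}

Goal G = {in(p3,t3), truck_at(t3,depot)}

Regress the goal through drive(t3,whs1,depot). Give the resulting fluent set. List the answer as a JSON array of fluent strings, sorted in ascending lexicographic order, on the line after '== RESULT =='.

Compute (G \ add) ∪ pre:
  G ∩ del = {}  (empty — regression defined)
  G \ add = {in(p3,t3), truck_at(t3,depot)} \ {truck_at(t3,depot)} = {in(p3,t3)}
  ∪ pre   = {in(p3,t3)} ∪ {truck_at(t3,whs1)}
          = {in(p3,t3), truck_at(t3,whs1)}

== RESULT ==
["in(p3,t3)", "truck_at(t3,whs1)"]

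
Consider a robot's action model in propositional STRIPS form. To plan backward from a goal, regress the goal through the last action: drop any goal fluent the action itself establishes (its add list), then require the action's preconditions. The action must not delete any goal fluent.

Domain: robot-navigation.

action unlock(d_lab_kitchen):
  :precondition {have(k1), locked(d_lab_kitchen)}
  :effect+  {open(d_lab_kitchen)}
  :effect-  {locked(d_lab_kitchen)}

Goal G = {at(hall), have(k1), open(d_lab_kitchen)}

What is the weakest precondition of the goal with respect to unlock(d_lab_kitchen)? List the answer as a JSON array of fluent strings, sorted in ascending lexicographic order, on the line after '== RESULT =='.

Regress:
  G ∩ del = {}  (empty — regression defined)
  G \ add = {at(hall), have(k1), open(d_lab_kitchen)} \ {open(d_lab_kitchen)} = {at(hall), have(k1)}
  ∪ pre   = {at(hall), have(k1)} ∪ {have(k1), locked(d_lab_kitchen)}
          = {at(hall), have(k1), locked(d_lab_kitchen)}

== RESULT ==
["at(hall)", "have(k1)", "locked(d_lab_kitchen)"]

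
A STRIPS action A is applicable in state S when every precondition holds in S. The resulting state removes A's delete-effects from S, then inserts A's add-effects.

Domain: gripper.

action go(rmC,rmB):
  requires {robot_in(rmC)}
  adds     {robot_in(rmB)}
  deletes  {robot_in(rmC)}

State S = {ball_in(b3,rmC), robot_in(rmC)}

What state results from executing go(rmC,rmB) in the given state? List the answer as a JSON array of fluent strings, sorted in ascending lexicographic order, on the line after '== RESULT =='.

Compute (S \ del) ∪ add:
  pre ⊆ S: {robot_in(rmC)} ⊆ S  — applicable
  S \ del = {ball_in(b3,rmC)}
  ∪ add   = {ball_in(b3,rmC), robot_in(rmB)}

== RESULT ==
["ball_in(b3,rmC)", "robot_in(rmB)"]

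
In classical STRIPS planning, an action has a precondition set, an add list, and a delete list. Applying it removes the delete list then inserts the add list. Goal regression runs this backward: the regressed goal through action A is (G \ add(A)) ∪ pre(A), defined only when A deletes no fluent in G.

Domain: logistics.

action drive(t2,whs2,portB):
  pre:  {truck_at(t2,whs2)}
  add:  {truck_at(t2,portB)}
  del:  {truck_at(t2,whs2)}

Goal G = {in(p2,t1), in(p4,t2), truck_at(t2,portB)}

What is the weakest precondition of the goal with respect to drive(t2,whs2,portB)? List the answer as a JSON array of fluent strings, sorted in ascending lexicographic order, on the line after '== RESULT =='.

Compute (G \ add) ∪ pre:
  G ∩ del = {}  (empty — regression defined)
  G \ add = {in(p2,t1), in(p4,t2), truck_at(t2,portB)} \ {truck_at(t2,portB)} = {in(p2,t1), in(p4,t2)}
  ∪ pre   = {in(p2,t1), in(p4,t2)} ∪ {truck_at(t2,whs2)}
          = {in(p2,t1), in(p4,t2), truck_at(t2,whs2)}

== RESULT ==
["in(p2,t1)", "in(p4,t2)", "truck_at(t2,whs2)"]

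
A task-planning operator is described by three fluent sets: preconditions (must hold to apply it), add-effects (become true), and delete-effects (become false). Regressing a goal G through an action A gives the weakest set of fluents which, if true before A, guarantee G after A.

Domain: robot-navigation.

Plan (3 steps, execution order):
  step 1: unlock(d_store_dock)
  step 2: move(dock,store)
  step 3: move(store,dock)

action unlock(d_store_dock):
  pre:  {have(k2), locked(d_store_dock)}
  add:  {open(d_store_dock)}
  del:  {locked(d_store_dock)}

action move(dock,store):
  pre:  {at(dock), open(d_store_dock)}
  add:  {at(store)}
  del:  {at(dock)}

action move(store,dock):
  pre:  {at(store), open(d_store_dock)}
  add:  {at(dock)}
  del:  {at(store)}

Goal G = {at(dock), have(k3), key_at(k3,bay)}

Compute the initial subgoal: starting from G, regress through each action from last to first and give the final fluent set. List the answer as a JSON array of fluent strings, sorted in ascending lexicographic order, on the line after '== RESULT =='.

Regress step by step:
  through step 3 (move(store,dock)): drop {at(dock)}, keep {have(k3), key_at(k3,bay)}, require {at(store), open(d_store_dock)}
    → {at(store), have(k3), key_at(k3,bay), open(d_store_dock)}
  through step 2 (move(dock,store)): drop {at(store)}, keep {have(k3), key_at(k3,bay), open(d_store_dock)}, require {at(dock), open(d_store_dock)}
    → {at(dock), have(k3), key_at(k3,bay), open(d_store_dock)}
  through step 1 (unlock(d_store_dock)): drop {open(d_store_dock)}, keep {at(dock), have(k3), key_at(k3,bay)}, require {have(k2), locked(d_store_dock)}
    → {at(dock), have(k2), have(k3), key_at(k3,bay), locked(d_store_dock)}

== RESULT ==
["at(dock)", "have(k2)", "have(k3)", "key_at(k3,bay)", "locked(d_store_dock)"]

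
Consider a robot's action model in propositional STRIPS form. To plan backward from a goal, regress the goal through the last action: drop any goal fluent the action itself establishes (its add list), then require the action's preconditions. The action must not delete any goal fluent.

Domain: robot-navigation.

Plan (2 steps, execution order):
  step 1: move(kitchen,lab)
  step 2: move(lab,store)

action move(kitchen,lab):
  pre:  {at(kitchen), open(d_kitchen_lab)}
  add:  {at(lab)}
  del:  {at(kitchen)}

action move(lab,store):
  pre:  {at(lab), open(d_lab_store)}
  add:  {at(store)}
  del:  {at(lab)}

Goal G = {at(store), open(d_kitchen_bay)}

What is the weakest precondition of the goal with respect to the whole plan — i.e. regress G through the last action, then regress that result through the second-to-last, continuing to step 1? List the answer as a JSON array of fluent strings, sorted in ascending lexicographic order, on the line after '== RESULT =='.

Work backward from the goal:
  through step 2 (move(lab,store)): drop {at(store)}, keep {open(d_kitchen_bay)}, require {at(lab), open(d_lab_store)}
    → {at(lab), open(d_kitchen_bay), open(d_lab_store)}
  through step 1 (move(kitchen,lab)): drop {at(lab)}, keep {open(d_kitchen_bay), open(d_lab_store)}, require {at(kitchen), open(d_kitchen_lab)}
    → {at(kitchen), open(d_kitchen_bay), open(d_kitchen_lab), open(d_lab_store)}

== RESULT ==
["at(kitchen)", "open(d_kitchen_bay)", "open(d_kitchen_lab)", "open(d_lab_store)"]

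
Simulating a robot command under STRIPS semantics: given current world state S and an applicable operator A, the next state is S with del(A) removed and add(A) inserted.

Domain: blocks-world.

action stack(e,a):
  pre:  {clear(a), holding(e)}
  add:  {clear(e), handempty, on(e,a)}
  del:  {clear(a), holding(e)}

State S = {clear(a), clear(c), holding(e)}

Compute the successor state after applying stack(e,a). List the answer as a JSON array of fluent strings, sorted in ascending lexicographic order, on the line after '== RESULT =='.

Progress:
  pre ⊆ S: {clear(a), holding(e)} ⊆ S  — applicable
  S \ del = {clear(c)}
  ∪ add   = {clear(c), clear(e), handempty, on(e,a)}

== RESULT ==
["clear(c)", "clear(e)", "handempty", "on(e,a)"]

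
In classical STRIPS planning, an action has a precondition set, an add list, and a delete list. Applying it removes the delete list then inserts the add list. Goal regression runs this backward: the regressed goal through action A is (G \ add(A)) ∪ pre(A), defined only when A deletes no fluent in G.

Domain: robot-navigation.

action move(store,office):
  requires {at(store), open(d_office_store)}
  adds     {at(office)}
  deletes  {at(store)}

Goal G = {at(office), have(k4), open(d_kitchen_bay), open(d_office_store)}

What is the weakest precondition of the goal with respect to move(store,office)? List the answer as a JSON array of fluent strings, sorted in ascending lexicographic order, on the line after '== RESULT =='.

Compute (G \ add) ∪ pre:
  G ∩ del = {}  (empty — regression defined)
  G \ add = {at(office), have(k4), open(d_kitchen_bay), open(d_office_store)} \ {at(office)} = {have(k4), open(d_kitchen_bay), open(d_office_store)}
  ∪ pre   = {have(k4), open(d_kitchen_bay), open(d_office_store)} ∪ {at(store), open(d_office_store)}
          = {at(store), have(k4), open(d_kitchen_bay), open(d_office_store)}

== RESULT ==
["at(store)", "have(k4)", "open(d_kitchen_bay)", "open(d_office_store)"]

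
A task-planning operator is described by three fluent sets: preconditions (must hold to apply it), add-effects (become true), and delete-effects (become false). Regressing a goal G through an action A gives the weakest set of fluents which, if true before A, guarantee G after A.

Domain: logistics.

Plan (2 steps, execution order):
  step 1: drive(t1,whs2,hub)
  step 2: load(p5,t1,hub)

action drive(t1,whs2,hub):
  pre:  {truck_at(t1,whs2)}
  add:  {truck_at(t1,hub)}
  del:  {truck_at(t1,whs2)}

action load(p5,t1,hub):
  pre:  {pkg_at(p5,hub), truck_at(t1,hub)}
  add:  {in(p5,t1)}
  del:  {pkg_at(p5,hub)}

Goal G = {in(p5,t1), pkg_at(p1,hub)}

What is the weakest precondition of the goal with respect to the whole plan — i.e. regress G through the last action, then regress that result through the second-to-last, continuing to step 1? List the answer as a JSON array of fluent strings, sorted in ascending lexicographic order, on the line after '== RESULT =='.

Regress step by step:
  through step 2 (load(p5,t1,hub)): drop {in(p5,t1)}, keep {pkg_at(p1,hub)}, require {pkg_at(p5,hub), truck_at(t1,hub)}
    → {pkg_at(p1,hub), pkg_at(p5,hub), truck_at(t1,hub)}
  through step 1 (drive(t1,whs2,hub)): drop {truck_at(t1,hub)}, keep {pkg_at(p1,hub), pkg_at(p5,hub)}, require {truck_at(t1,whs2)}
    → {pkg_at(p1,hub), pkg_at(p5,hub), truck_at(t1,whs2)}

== RESULT ==
["pkg_at(p1,hub)", "pkg_at(p5,hub)", "truck_at(t1,whs2)"]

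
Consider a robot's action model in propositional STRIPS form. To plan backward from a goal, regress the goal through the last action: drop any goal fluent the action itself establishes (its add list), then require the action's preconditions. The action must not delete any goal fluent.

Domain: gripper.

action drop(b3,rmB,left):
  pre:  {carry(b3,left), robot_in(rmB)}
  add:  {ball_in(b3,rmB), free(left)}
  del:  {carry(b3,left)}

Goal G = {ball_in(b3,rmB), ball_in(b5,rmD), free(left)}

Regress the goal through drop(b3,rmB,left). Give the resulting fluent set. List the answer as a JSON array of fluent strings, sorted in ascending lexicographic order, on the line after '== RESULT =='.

Compute (G \ add) ∪ pre:
  G ∩ del = {}  (empty — regression defined)
  G \ add = {ball_in(b3,rmB), ball_in(b5,rmD), free(left)} \ {ball_in(b3,rmB), free(left)} = {ball_in(b5,rmD)}
  ∪ pre   = {ball_in(b5,rmD)} ∪ {carry(b3,left), robot_in(rmB)}
          = {ball_in(b5,rmD), carry(b3,left), robot_in(rmB)}

== RESULT ==
["ball_in(b5,rmD)", "carry(b3,left)", "robot_in(rmB)"]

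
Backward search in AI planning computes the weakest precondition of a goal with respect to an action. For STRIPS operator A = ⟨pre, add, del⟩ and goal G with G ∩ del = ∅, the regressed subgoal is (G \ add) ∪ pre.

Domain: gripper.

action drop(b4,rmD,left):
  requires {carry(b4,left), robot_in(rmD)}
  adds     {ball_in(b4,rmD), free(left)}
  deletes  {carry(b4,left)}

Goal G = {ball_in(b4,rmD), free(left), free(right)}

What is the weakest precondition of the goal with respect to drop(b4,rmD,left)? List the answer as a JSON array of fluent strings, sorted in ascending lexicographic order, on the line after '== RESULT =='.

Regress:
  G ∩ del = {}  (empty — regression defined)
  G \ add = {ball_in(b4,rmD), free(left), free(right)} \ {ball_in(b4,rmD), free(left)} = {free(right)}
  ∪ pre   = {free(right)} ∪ {carry(b4,left), robot_in(rmD)}
          = {carry(b4,left), free(right), robot_in(rmD)}

== RESULT ==
["carry(b4,left)", "free(right)", "robot_in(rmD)"]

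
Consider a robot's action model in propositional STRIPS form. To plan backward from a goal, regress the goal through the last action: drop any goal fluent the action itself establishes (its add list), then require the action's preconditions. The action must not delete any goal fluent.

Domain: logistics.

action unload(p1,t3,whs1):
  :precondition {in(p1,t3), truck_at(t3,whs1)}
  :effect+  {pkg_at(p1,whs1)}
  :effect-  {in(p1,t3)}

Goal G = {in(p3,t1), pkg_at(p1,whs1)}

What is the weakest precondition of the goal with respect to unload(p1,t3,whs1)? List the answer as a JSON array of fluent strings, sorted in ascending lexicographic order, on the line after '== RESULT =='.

Regress:
  G ∩ del = {}  (empty — regression defined)
  G \ add = {in(p3,t1), pkg_at(p1,whs1)} \ {pkg_at(p1,whs1)} = {in(p3,t1)}
  ∪ pre   = {in(p3,t1)} ∪ {in(p1,t3), truck_at(t3,whs1)}
          = {in(p1,t3), in(p3,t1), truck_at(t3,whs1)}

== RESULT ==
["in(p1,t3)", "in(p3,t1)", "truck_at(t3,whs1)"]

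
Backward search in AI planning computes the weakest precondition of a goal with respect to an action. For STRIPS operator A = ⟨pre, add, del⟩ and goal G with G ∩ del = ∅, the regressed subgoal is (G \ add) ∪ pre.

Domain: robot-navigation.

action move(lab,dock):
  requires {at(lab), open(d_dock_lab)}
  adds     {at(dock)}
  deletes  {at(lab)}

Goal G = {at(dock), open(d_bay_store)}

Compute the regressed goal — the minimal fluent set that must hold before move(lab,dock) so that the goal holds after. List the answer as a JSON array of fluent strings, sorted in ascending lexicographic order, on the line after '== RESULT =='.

Regress:
  G ∩ del = {}  (empty — regression defined)
  G \ add = {at(dock), open(d_bay_store)} \ {at(dock)} = {open(d_bay_store)}
  ∪ pre   = {open(d_bay_store)} ∪ {at(lab), open(d_dock_lab)}
          = {at(lab), open(d_bay_store), open(d_dock_lab)}

== RESULT ==
["at(lab)", "open(d_bay_store)", "open(d_dock_lab)"]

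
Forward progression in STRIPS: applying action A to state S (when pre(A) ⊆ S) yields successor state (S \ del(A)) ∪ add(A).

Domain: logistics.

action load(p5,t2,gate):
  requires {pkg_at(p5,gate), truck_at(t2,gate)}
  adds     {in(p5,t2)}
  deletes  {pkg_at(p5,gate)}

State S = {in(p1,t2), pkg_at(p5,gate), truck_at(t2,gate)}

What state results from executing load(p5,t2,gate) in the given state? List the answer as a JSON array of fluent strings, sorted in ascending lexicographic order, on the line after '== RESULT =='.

Compute (S \ del) ∪ add:
  pre ⊆ S: {pkg_at(p5,gate), truck_at(t2,gate)} ⊆ S  — applicable
  S \ del = {in(p1,t2), truck_at(t2,gate)}
  ∪ add   = {in(p1,t2), in(p5,t2), truck_at(t2,gate)}

== RESULT ==
["in(p1,t2)", "in(p5,t2)", "truck_at(t2,gate)"]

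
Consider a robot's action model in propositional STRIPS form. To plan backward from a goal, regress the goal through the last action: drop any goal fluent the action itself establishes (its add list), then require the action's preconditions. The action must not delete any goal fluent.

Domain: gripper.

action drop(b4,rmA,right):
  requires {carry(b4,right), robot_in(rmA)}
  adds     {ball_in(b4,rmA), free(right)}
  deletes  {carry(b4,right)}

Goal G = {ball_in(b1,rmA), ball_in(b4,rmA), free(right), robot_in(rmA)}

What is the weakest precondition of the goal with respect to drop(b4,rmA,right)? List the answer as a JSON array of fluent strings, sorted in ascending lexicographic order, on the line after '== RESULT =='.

Compute (G \ add) ∪ pre:
  G ∩ del = {}  (empty — regression defined)
  G \ add = {ball_in(b1,rmA), ball_in(b4,rmA), free(right), robot_in(rmA)} \ {ball_in(b4,rmA), free(right)} = {ball_in(b1,rmA), robot_in(rmA)}
  ∪ pre   = {ball_in(b1,rmA), robot_in(rmA)} ∪ {carry(b4,right), robot_in(rmA)}
          = {ball_in(b1,rmA), carry(b4,right), robot_in(rmA)}

== RESULT ==
["ball_in(b1,rmA)", "carry(b4,right)", "robot_in(rmA)"]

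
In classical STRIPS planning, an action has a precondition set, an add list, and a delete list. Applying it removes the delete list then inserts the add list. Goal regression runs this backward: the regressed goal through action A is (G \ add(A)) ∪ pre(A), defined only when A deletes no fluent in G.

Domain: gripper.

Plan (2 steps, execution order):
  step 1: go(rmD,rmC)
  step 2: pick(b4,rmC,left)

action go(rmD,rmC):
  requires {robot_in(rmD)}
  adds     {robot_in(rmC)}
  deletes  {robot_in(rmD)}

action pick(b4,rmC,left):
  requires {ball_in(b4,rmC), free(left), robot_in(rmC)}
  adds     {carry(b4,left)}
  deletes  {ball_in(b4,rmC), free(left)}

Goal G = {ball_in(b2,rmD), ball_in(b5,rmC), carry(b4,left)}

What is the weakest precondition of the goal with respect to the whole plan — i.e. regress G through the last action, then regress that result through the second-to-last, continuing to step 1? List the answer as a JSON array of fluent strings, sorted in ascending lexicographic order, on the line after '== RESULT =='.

Regress step by step:
  through step 2 (pick(b4,rmC,left)): drop {carry(b4,left)}, keep {ball_in(b2,rmD), ball_in(b5,rmC)}, require {ball_in(b4,rmC), free(left), robot_in(rmC)}
    → {ball_in(b2,rmD), ball_in(b4,rmC), ball_in(b5,rmC), free(left), robot_in(rmC)}
  through step 1 (go(rmD,rmC)): drop {robot_in(rmC)}, keep {ball_in(b2,rmD), ball_in(b4,rmC), ball_in(b5,rmC), free(left)}, require {robot_in(rmD)}
    → {ball_in(b2,rmD), ball_in(b4,rmC), ball_in(b5,rmC), free(left), robot_in(rmD)}

== RESULT ==
["ball_in(b2,rmD)", "ball_in(b4,rmC)", "ball_in(b5,rmC)", "free(left)", "robot_in(rmD)"]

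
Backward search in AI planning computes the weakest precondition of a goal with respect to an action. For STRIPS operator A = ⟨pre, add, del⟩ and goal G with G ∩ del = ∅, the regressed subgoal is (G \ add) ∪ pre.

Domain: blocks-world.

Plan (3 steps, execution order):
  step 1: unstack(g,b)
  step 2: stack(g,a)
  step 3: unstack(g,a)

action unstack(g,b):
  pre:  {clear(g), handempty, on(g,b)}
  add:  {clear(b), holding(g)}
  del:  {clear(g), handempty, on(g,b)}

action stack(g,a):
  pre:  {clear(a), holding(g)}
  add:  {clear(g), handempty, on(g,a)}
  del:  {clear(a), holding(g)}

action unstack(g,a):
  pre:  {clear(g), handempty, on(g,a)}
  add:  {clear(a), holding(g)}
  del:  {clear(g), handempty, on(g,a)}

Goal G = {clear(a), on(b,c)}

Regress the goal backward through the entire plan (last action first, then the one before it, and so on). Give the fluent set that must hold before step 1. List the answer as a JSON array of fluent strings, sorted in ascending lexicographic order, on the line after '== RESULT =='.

Regress step by step:
  through step 3 (unstack(g,a)): drop {clear(a)}, keep {on(b,c)}, require {clear(g), handempty, on(g,a)}
    → {clear(g), handempty, on(b,c), on(g,a)}
  through step 2 (stack(g,a)): drop {clear(g), handempty, on(g,a)}, keep {on(b,c)}, require {clear(a), holding(g)}
    → {clear(a), holding(g), on(b,c)}
  through step 1 (unstack(g,b)): drop {holding(g)}, keep {clear(a), on(b,c)}, require {clear(g), handempty, on(g,b)}
    → {clear(a), clear(g), handempty, on(b,c), on(g,b)}

== RESULT ==
["clear(a)", "clear(g)", "handempty", "on(b,c)", "on(g,b)"]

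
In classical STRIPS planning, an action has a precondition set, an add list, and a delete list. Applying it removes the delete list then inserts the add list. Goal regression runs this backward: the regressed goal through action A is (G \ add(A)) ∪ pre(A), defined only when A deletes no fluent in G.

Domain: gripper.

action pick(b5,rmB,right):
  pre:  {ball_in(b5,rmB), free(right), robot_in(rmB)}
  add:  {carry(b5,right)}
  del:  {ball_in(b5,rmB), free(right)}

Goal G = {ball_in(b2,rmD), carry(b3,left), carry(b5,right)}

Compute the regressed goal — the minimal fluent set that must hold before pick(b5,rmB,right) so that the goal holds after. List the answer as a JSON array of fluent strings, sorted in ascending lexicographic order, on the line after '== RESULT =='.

Compute (G \ add) ∪ pre:
  G ∩ del = {}  (empty — regression defined)
  G \ add = {ball_in(b2,rmD), carry(b3,left), carry(b5,right)} \ {carry(b5,right)} = {ball_in(b2,rmD), carry(b3,left)}
  ∪ pre   = {ball_in(b2,rmD), carry(b3,left)} ∪ {ball_in(b5,rmB), free(right), robot_in(rmB)}
          = {ball_in(b2,rmD), ball_in(b5,rmB), carry(b3,left), free(right), robot_in(rmB)}

== RESULT ==
["ball_in(b2,rmD)", "ball_in(b5,rmB)", "carry(b3,left)", "free(right)", "robot_in(rmB)"]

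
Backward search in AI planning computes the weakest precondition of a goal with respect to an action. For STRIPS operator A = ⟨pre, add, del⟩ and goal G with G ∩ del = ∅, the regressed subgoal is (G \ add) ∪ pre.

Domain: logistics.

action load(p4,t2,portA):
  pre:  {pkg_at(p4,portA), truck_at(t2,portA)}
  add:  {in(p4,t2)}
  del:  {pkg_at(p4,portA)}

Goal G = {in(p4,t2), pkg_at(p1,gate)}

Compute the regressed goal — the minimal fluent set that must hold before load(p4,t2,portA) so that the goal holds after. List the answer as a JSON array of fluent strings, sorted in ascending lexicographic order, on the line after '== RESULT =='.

Regress:
  G ∩ del = {}  (empty — regression defined)
  G \ add = {in(p4,t2), pkg_at(p1,gate)} \ {in(p4,t2)} = {pkg_at(p1,gate)}
  ∪ pre   = {pkg_at(p1,gate)} ∪ {pkg_at(p4,portA), truck_at(t2,portA)}
          = {pkg_at(p1,gate), pkg_at(p4,portA), truck_at(t2,portA)}

== RESULT ==
["pkg_at(p1,gate)", "pkg_at(p4,portA)", "truck_at(t2,portA)"]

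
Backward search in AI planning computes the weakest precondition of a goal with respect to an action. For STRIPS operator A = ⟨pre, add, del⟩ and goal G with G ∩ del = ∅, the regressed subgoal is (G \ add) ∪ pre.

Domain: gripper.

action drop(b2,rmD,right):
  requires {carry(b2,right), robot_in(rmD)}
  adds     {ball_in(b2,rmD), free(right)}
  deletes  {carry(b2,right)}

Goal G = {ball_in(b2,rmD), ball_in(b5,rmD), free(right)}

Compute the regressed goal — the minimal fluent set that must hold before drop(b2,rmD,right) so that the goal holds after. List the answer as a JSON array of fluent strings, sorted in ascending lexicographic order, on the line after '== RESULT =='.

Regress:
  G ∩ del = {}  (empty — regression defined)
  G \ add = {ball_in(b2,rmD), ball_in(b5,rmD), free(right)} \ {ball_in(b2,rmD), free(right)} = {ball_in(b5,rmD)}
  ∪ pre   = {ball_in(b5,rmD)} ∪ {carry(b2,right), robot_in(rmD)}
          = {ball_in(b5,rmD), carry(b2,right), robot_in(rmD)}

== RESULT ==
["ball_in(b5,rmD)", "carry(b2,right)", "robot_in(rmD)"]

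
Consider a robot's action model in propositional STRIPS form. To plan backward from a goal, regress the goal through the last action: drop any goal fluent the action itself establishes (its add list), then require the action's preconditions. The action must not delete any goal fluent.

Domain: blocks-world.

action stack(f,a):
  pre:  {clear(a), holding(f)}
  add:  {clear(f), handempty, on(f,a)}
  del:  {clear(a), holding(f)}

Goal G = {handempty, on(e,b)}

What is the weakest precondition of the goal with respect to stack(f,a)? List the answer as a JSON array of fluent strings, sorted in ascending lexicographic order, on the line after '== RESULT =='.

Regress:
  G ∩ del = {}  (empty — regression defined)
  G \ add = {handempty, on(e,b)} \ {clear(f), handempty, on(f,a)} = {on(e,b)}
  ∪ pre   = {on(e,b)} ∪ {clear(a), holding(f)}
          = {clear(a), holding(f), on(e,b)}

== RESULT ==
["clear(a)", "holding(f)", "on(e,b)"]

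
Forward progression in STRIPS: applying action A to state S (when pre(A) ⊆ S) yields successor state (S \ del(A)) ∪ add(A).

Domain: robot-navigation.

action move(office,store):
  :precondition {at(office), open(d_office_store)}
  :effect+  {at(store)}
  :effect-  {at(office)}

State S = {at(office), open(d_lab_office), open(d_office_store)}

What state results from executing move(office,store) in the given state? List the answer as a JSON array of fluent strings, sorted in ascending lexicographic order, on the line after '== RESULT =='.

Compute (S \ del) ∪ add:
  pre ⊆ S: {at(office), open(d_office_store)} ⊆ S  — applicable
  S \ del = {open(d_lab_office), open(d_office_store)}
  ∪ add   = {at(store), open(d_lab_office), open(d_office_store)}

== RESULT ==
["at(store)", "open(d_lab_office)", "open(d_office_store)"]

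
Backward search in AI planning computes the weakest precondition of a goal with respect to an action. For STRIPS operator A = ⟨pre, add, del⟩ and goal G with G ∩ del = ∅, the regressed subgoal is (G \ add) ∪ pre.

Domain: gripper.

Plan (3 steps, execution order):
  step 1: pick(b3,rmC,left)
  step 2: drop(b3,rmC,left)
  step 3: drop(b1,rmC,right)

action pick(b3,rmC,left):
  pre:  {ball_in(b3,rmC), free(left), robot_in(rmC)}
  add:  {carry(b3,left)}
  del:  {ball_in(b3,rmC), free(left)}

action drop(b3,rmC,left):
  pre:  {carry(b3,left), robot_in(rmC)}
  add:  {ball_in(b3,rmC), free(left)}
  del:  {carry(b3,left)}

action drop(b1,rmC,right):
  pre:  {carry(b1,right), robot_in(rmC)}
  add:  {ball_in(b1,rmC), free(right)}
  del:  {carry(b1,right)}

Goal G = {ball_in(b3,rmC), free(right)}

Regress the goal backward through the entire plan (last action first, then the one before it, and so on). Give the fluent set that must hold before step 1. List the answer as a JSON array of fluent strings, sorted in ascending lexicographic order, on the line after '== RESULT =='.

Work backward from the goal:
  through step 3 (drop(b1,rmC,right)): drop {free(right)}, keep {ball_in(b3,rmC)}, require {carry(b1,right), robot_in(rmC)}
    → {ball_in(b3,rmC), carry(b1,right), robot_in(rmC)}
  through step 2 (drop(b3,rmC,left)): drop {ball_in(b3,rmC)}, keep {carry(b1,right), robot_in(rmC)}, require {carry(b3,left), robot_in(rmC)}
    → {carry(b1,right), carry(b3,left), robot_in(rmC)}
  through step 1 (pick(b3,rmC,left)): drop {carry(b3,left)}, keep {carry(b1,right), robot_in(rmC)}, require {ball_in(b3,rmC), free(left), robot_in(rmC)}
    → {ball_in(b3,rmC), carry(b1,right), free(left), robot_in(rmC)}

== RESULT ==
["ball_in(b3,rmC)", "carry(b1,right)", "free(left)", "robot_in(rmC)"]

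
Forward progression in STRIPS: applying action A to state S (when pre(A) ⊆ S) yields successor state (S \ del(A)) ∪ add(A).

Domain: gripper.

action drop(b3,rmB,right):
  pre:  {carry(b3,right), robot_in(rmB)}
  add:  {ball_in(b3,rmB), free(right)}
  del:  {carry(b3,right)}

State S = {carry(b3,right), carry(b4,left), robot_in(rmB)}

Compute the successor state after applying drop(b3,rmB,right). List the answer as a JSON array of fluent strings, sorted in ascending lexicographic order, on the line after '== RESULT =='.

Progress:
  pre ⊆ S: {carry(b3,right), robot_in(rmB)} ⊆ S  — applicable
  S \ del = {carry(b4,left), robot_in(rmB)}
  ∪ add   = {ball_in(b3,rmB), carry(b4,left), free(right), robot_in(rmB)}

== RESULT ==
["ball_in(b3,rmB)", "carry(b4,left)", "free(right)", "robot_in(rmB)"]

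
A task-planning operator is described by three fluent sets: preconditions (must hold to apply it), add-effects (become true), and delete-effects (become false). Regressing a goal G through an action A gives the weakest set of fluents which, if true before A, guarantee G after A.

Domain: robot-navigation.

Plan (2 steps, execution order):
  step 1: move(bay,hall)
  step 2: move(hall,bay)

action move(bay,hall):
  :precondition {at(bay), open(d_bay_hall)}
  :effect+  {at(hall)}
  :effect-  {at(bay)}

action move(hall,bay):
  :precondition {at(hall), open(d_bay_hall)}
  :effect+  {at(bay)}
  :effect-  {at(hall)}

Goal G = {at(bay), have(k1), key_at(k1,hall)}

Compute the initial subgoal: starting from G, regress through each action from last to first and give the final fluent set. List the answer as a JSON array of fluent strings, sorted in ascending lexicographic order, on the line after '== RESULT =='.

Work backward from the goal:
  through step 2 (move(hall,bay)): drop {at(bay)}, keep {have(k1), key_at(k1,hall)}, require {at(hall), open(d_bay_hall)}
    → {at(hall), have(k1), key_at(k1,hall), open(d_bay_hall)}
  through step 1 (move(bay,hall)): drop {at(hall)}, keep {have(k1), key_at(k1,hall), open(d_bay_hall)}, require {at(bay), open(d_bay_hall)}
    → {at(bay), have(k1), key_at(k1,hall), open(d_bay_hall)}

== RESULT ==
["at(bay)", "have(k1)", "key_at(k1,hall)", "open(d_bay_hall)"]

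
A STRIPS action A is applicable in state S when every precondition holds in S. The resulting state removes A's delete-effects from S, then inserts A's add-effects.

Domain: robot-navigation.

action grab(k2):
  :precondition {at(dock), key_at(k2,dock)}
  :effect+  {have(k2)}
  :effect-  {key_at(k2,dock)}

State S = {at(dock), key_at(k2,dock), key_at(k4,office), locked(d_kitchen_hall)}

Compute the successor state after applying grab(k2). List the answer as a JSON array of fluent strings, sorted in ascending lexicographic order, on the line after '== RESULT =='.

Compute (S \ del) ∪ add:
  pre ⊆ S: {at(dock), key_at(k2,dock)} ⊆ S  — applicable
  S \ del = {at(dock), key_at(k4,office), locked(d_kitchen_hall)}
  ∪ add   = {at(dock), have(k2), key_at(k4,office), locked(d_kitchen_hall)}

== RESULT ==
["at(dock)", "have(k2)", "key_at(k4,office)", "locked(d_kitchen_hall)"]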